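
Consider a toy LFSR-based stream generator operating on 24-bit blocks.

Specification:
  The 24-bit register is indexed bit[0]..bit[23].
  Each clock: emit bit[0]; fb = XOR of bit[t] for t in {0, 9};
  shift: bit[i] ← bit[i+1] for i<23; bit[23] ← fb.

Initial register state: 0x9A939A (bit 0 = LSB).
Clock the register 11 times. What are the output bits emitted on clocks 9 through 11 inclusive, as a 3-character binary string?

reg_0 = 0x9A939A
clock 1: out=0, reg = 0xCD49CD
clock 2: out=1, reg = 0xE6A4E6
clock 3: out=0, reg = 0x735273
clock 4: out=1, reg = 0x39A939
clock 5: out=1, reg = 0x9CD49C
clock 6: out=0, reg = 0x4E6A4E
clock 7: out=0, reg = 0xA73527
clock 8: out=1, reg = 0xD39A93
clock 9: out=1, reg = 0x69CD49
clock 10: out=1, reg = 0xB4E6A4
clock 11: out=0, reg = 0xDA7352

110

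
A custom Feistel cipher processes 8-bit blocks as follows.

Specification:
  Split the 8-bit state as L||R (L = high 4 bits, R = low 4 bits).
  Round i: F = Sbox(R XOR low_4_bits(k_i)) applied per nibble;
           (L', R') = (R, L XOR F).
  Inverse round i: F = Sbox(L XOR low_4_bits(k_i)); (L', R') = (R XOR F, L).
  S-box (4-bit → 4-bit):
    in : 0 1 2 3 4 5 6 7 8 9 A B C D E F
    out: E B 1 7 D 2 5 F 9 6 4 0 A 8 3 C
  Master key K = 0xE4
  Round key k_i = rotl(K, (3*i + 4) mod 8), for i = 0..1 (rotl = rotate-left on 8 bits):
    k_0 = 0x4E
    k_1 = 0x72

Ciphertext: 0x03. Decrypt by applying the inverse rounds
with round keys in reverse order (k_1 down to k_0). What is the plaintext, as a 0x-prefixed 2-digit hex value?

s_0 = ciphertext = 0x03
s_1 = InvRound(s_0, k_1) = 0x20
s_2 = InvRound(s_1, k_0) = 0xA2

0xA2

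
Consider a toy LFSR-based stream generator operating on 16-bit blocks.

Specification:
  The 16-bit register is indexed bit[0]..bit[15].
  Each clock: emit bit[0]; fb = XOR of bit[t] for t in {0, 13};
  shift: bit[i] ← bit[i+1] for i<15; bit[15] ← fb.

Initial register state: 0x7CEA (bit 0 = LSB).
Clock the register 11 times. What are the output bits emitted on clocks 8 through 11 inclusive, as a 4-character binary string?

reg_0 = 0x7CEA
clock 1: out=0, reg = 0xBE75
clock 2: out=1, reg = 0x5F3A
clock 3: out=0, reg = 0x2F9D
clock 4: out=1, reg = 0x17CE
clock 5: out=0, reg = 0x0BE7
clock 6: out=1, reg = 0x85F3
clock 7: out=1, reg = 0xC2F9
clock 8: out=1, reg = 0xE17C
clock 9: out=0, reg = 0xF0BE
clock 10: out=0, reg = 0xF85F
clock 11: out=1, reg = 0x7C2F

1001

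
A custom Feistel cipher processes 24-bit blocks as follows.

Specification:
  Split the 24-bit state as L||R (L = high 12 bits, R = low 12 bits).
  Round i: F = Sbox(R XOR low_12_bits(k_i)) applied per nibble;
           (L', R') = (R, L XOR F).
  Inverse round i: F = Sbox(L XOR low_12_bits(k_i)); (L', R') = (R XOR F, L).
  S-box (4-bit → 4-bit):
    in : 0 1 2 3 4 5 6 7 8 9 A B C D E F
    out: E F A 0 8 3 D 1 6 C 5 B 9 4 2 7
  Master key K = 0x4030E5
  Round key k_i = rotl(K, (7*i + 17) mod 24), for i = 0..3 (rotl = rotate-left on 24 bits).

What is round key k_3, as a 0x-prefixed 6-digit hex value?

0x39500C

K = 0x4030E5
k_0 = rotl(K, (7*0+17) mod 24) = rotl(K, 17) = 0xCA8061
k_1 = rotl(K, (7*1+17) mod 24) = rotl(K, 0) = 0x4030E5
k_2 = rotl(K, (7*2+17) mod 24) = rotl(K, 7) = 0x1872A0
k_3 = rotl(K, (7*3+17) mod 24) = rotl(K, 14) = 0x39500C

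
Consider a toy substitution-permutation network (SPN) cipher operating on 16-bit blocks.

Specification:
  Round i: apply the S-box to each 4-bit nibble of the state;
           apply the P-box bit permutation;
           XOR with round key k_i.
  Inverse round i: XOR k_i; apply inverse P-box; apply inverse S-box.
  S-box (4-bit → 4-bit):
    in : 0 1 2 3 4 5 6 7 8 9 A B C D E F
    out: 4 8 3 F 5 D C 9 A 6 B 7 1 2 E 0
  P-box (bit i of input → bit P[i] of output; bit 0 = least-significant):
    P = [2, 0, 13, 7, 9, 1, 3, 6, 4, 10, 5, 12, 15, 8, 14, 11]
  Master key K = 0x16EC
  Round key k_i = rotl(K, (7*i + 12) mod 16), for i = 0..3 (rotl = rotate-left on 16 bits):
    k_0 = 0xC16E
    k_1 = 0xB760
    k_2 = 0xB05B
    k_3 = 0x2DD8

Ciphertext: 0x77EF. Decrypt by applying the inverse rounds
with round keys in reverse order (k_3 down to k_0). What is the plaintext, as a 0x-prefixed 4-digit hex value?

s_0 = ciphertext = 0x77EF
s_1 = InvRound(s_0, k_3) = 0x6522
s_2 = InvRound(s_1, k_2) = 0xB36D
s_3 = InvRound(s_2, k_1) = 0xFD02
s_4 = InvRound(s_3, k_0) = 0x1E64

0x1E64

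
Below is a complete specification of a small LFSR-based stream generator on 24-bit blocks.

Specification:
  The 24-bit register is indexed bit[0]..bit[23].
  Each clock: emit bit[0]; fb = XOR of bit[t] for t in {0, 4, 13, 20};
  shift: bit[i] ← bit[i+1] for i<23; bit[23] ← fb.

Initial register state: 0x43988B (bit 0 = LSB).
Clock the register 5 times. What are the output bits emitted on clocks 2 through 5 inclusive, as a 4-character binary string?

1010

reg_0 = 0x43988B
clock 1: out=1, reg = 0xA1CC45
clock 2: out=1, reg = 0xD0E622
clock 3: out=0, reg = 0x687311
clock 4: out=1, reg = 0xB43988
clock 5: out=0, reg = 0x5A1CC4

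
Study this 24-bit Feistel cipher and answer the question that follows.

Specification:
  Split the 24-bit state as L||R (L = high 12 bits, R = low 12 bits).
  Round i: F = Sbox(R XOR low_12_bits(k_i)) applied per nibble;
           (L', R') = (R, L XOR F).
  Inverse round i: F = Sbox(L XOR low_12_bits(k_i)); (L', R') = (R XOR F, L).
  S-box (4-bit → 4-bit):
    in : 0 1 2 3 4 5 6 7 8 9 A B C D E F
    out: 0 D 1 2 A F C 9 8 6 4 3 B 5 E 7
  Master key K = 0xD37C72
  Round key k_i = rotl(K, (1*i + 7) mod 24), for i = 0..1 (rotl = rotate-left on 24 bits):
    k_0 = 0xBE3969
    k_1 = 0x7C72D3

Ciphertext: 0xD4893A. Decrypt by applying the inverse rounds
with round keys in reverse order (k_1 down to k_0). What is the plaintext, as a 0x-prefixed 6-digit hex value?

0x468E59

s_0 = ciphertext = 0xD4893A
s_1 = InvRound(s_0, k_1) = 0xE59D48
s_2 = InvRound(s_1, k_0) = 0x468E59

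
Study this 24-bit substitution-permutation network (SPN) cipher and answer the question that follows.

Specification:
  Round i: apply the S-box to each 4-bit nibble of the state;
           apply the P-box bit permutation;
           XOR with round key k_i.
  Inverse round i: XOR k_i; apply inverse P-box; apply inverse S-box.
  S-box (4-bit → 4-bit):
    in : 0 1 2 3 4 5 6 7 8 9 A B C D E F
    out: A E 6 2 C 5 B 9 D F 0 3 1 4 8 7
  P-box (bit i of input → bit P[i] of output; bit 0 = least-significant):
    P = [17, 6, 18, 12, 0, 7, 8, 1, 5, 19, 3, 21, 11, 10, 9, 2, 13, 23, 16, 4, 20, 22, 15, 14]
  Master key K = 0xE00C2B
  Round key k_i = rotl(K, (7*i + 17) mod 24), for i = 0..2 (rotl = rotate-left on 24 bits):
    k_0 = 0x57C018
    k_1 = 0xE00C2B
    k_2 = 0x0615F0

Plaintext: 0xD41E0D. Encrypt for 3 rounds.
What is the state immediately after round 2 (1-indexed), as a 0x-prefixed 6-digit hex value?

0x595F0C

s_0 = plaintext = 0xD41E0D
s_1 = Round(s_0, k_0) = 0x72468E
s_2 = Round(s_1, k_1) = 0x595F0C
s_3 = Round(s_2, k_2) = 0x9DBF4A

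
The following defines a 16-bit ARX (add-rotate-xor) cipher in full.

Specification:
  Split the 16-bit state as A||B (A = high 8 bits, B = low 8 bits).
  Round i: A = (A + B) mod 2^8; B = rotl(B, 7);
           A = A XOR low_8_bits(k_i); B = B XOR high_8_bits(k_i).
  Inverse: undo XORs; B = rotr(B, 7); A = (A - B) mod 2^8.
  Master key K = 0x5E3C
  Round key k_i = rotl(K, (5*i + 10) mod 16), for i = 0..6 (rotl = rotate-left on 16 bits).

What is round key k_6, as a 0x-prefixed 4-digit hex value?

K = 0x5E3C
k_0 = rotl(K, (5*0+10) mod 16) = rotl(K, 10) = 0xF178
k_1 = rotl(K, (5*1+10) mod 16) = rotl(K, 15) = 0x2F1E
k_2 = rotl(K, (5*2+10) mod 16) = rotl(K, 4) = 0xE3C5
k_3 = rotl(K, (5*3+10) mod 16) = rotl(K, 9) = 0x78BC
k_4 = rotl(K, (5*4+10) mod 16) = rotl(K, 14) = 0x178F
k_5 = rotl(K, (5*5+10) mod 16) = rotl(K, 3) = 0xF1E2
k_6 = rotl(K, (5*6+10) mod 16) = rotl(K, 8) = 0x3C5E

0x3C5E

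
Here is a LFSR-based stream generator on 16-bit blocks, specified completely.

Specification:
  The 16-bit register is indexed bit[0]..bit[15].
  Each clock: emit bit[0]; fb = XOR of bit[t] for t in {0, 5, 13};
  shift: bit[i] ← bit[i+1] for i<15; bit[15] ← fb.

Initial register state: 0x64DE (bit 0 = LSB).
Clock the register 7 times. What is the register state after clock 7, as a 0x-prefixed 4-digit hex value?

0xC6C9

reg_0 = 0x64DE
clock 1: out=0, reg = 0xB26F
clock 2: out=1, reg = 0xD937
clock 3: out=1, reg = 0x6C9B
clock 4: out=1, reg = 0x364D
clock 5: out=1, reg = 0x1B26
clock 6: out=0, reg = 0x8D93
clock 7: out=1, reg = 0xC6C9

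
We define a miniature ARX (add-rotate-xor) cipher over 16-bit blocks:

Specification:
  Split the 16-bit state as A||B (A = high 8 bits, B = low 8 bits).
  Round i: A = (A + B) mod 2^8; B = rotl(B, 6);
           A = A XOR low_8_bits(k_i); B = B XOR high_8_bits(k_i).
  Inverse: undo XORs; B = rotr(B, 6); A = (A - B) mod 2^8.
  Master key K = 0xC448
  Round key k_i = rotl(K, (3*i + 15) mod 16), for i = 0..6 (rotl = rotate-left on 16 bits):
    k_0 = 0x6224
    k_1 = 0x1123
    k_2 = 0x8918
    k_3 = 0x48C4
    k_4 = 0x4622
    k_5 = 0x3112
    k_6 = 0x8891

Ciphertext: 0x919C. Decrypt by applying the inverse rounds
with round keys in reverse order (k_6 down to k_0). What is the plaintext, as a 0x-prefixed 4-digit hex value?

s_0 = ciphertext = 0x919C
s_1 = InvRound(s_0, k_6) = 0xB050
s_2 = InvRound(s_1, k_5) = 0x1D85
s_3 = InvRound(s_2, k_4) = 0x300F
s_4 = InvRound(s_3, k_3) = 0xD71D
s_5 = InvRound(s_4, k_2) = 0x7D52
s_6 = InvRound(s_5, k_1) = 0x510D
s_7 = InvRound(s_6, k_0) = 0xB8BD

0xB8BD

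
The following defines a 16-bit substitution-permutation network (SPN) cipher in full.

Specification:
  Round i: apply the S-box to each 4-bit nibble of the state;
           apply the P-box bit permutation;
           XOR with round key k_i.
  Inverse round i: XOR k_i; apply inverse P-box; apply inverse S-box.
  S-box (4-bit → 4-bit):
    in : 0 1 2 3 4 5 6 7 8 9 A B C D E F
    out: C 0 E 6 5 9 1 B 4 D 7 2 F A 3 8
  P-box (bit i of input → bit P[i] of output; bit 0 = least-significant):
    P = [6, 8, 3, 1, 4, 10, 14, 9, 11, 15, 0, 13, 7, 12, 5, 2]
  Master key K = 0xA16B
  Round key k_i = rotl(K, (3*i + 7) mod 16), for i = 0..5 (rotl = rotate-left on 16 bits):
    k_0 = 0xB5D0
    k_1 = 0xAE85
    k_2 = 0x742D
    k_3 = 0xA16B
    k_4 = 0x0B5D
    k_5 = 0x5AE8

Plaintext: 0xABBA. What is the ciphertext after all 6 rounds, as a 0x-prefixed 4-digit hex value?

s_0 = plaintext = 0xABBA
s_1 = Round(s_0, k_0) = 0x2038
s_2 = Round(s_1, k_1) = 0xDAA8
s_3 = Round(s_2, k_2) = 0xA830
s_4 = Round(s_3, k_3) = 0xF5C0
s_5 = Round(s_4, k_4) = 0x6543
s_6 = Round(s_5, k_5) = 0x3370

0x3370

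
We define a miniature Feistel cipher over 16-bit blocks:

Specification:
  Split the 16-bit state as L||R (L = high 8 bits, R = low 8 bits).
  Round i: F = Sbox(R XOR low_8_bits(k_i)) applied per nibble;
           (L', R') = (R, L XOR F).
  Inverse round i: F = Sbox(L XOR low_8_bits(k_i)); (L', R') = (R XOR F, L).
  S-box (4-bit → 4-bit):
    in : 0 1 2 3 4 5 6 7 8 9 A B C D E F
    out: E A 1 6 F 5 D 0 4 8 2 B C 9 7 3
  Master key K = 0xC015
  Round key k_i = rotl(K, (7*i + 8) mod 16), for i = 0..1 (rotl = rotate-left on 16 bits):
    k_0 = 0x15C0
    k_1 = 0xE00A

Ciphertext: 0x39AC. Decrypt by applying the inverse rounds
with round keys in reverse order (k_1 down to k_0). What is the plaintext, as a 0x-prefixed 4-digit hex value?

s_0 = ciphertext = 0x39AC
s_1 = InvRound(s_0, k_1) = 0xCA39
s_2 = InvRound(s_1, k_0) = 0xDBCA

0xDBCA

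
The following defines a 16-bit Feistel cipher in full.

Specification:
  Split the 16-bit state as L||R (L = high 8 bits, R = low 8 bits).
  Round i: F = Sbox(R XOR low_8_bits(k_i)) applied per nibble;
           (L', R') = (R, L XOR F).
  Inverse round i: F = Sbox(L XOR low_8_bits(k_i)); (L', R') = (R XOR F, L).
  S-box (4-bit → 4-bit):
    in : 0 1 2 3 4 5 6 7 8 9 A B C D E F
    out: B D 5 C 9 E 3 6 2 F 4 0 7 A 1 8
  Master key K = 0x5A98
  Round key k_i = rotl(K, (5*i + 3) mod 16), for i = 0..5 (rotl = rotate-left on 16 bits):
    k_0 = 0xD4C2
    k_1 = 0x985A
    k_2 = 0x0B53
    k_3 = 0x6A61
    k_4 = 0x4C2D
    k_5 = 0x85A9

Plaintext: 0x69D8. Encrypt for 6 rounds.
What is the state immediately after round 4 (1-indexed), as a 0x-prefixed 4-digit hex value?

s_0 = plaintext = 0x69D8
s_1 = Round(s_0, k_0) = 0xD8BD
s_2 = Round(s_1, k_1) = 0xBDCE
s_3 = Round(s_2, k_2) = 0xCE47
s_4 = Round(s_3, k_3) = 0x479D
s_5 = Round(s_4, k_4) = 0x9D4C
s_6 = Round(s_5, k_5) = 0x4C83

0x479D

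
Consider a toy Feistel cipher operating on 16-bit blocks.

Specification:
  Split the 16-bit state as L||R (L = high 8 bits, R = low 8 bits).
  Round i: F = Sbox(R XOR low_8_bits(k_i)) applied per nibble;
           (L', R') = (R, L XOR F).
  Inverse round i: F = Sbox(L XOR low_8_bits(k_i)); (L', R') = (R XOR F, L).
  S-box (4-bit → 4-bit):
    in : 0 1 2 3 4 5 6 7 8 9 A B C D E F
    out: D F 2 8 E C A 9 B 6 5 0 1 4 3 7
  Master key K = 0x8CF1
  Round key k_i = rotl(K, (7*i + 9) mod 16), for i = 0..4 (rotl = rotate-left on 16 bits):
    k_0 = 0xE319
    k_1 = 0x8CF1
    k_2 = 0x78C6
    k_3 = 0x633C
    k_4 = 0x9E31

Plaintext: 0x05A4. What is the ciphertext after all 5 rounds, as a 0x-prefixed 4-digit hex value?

s_0 = plaintext = 0x05A4
s_1 = Round(s_0, k_0) = 0xA401
s_2 = Round(s_1, k_1) = 0x01D9
s_3 = Round(s_2, k_2) = 0xD9F6
s_4 = Round(s_3, k_3) = 0xF6CC
s_5 = Round(s_4, k_4) = 0xCC82

0xCC82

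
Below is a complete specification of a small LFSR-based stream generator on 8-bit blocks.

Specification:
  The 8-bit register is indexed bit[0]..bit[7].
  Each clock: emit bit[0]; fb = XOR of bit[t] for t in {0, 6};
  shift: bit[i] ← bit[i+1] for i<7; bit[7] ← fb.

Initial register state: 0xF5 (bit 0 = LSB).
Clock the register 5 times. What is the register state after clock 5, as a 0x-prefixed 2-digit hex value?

0x77

reg_0 = 0xF5
clock 1: out=1, reg = 0x7A
clock 2: out=0, reg = 0xBD
clock 3: out=1, reg = 0xDE
clock 4: out=0, reg = 0xEF
clock 5: out=1, reg = 0x77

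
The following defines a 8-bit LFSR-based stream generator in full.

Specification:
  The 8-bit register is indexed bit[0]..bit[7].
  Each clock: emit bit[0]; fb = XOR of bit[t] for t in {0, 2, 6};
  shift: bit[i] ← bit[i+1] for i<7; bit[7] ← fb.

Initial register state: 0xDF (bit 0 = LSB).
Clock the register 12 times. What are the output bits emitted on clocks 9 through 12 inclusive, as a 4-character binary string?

1110

reg_0 = 0xDF
clock 1: out=1, reg = 0xEF
clock 2: out=1, reg = 0xF7
clock 3: out=1, reg = 0xFB
clock 4: out=1, reg = 0x7D
clock 5: out=1, reg = 0xBE
clock 6: out=0, reg = 0xDF
clock 7: out=1, reg = 0xEF
clock 8: out=1, reg = 0xF7
clock 9: out=1, reg = 0xFB
clock 10: out=1, reg = 0x7D
clock 11: out=1, reg = 0xBE
clock 12: out=0, reg = 0xDF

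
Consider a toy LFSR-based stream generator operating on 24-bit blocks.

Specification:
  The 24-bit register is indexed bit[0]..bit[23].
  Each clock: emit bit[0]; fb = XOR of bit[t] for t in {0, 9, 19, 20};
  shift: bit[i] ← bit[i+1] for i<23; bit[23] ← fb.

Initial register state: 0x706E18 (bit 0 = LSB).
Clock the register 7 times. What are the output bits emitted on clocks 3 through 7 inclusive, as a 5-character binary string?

reg_0 = 0x706E18
clock 1: out=0, reg = 0x38370C
clock 2: out=0, reg = 0x9C1B86
clock 3: out=0, reg = 0xCE0DC3
clock 4: out=1, reg = 0x6706E1
clock 5: out=1, reg = 0x338370
clock 6: out=0, reg = 0x19C1B8
clock 7: out=0, reg = 0x0CE0DC

01100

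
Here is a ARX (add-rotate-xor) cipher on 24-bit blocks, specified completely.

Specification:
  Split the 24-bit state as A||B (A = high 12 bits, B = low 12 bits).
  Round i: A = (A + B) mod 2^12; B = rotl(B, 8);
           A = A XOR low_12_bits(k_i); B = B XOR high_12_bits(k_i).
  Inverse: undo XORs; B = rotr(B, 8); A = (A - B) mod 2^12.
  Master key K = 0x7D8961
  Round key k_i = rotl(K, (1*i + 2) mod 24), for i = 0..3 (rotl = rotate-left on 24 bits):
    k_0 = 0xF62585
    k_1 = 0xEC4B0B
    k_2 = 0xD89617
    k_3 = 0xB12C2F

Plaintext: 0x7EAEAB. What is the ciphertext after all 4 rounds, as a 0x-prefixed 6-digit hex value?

0xAC6A0C

s_0 = plaintext = 0x7EAEAB
s_1 = Round(s_0, k_0) = 0x310488
s_2 = Round(s_1, k_1) = 0xC9368C
s_3 = Round(s_2, k_2) = 0x5081E1
s_4 = Round(s_3, k_3) = 0xAC6A0C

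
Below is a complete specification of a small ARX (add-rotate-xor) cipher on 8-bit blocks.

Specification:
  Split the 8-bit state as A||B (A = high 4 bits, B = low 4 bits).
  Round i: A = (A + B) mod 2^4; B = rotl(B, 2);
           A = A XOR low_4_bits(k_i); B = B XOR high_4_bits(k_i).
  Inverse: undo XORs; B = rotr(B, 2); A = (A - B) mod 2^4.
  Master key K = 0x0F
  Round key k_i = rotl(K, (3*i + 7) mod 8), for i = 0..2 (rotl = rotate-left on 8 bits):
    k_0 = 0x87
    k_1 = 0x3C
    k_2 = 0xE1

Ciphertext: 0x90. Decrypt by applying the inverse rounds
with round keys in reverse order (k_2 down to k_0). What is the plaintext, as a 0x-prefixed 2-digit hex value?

0xEA

s_0 = ciphertext = 0x90
s_1 = InvRound(s_0, k_2) = 0xDB
s_2 = InvRound(s_1, k_1) = 0xF2
s_3 = InvRound(s_2, k_0) = 0xEA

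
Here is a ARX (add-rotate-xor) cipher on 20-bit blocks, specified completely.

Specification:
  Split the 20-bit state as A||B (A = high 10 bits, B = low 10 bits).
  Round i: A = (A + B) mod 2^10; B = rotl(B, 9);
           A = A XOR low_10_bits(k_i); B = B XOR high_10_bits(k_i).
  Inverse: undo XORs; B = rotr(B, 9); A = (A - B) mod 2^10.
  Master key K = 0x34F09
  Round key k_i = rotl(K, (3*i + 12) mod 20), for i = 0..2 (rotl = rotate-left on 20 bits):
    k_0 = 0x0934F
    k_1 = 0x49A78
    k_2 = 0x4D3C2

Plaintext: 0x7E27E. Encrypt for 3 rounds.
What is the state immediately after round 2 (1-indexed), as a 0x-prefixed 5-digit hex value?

s_0 = plaintext = 0x7E27E
s_1 = Round(s_0, k_0) = 0xCE51B
s_2 = Round(s_1, k_1) = 0x8B3AB
s_3 = Round(s_2, k_2) = 0x856E1

0x8B3AB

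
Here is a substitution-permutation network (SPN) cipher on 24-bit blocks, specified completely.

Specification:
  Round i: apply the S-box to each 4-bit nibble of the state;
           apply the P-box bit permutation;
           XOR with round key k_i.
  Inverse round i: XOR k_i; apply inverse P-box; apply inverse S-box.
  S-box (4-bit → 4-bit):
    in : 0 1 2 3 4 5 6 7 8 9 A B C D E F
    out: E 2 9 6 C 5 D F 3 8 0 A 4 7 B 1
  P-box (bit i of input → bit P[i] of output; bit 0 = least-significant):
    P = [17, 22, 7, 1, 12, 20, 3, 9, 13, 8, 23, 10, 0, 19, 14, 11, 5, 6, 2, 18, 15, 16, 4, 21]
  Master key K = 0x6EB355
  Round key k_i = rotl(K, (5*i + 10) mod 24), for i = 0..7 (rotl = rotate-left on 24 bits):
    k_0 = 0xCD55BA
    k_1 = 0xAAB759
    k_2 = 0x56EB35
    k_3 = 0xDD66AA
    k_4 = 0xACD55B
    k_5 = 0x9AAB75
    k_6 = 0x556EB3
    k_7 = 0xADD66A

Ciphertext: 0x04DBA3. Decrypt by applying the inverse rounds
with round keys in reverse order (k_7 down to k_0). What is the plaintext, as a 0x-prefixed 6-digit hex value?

0x41864A

s_0 = ciphertext = 0x04DBA3
s_1 = InvRound(s_0, k_7) = 0xB1E0CC
s_2 = InvRound(s_1, k_6) = 0x67244B
s_3 = InvRound(s_2, k_5) = 0x76B00B
s_4 = InvRound(s_3, k_4) = 0xC13718
s_5 = InvRound(s_4, k_3) = 0xC23184
s_6 = InvRound(s_5, k_2) = 0x526CEC
s_7 = InvRound(s_6, k_1) = 0x6573E3
s_8 = InvRound(s_7, k_0) = 0x41864A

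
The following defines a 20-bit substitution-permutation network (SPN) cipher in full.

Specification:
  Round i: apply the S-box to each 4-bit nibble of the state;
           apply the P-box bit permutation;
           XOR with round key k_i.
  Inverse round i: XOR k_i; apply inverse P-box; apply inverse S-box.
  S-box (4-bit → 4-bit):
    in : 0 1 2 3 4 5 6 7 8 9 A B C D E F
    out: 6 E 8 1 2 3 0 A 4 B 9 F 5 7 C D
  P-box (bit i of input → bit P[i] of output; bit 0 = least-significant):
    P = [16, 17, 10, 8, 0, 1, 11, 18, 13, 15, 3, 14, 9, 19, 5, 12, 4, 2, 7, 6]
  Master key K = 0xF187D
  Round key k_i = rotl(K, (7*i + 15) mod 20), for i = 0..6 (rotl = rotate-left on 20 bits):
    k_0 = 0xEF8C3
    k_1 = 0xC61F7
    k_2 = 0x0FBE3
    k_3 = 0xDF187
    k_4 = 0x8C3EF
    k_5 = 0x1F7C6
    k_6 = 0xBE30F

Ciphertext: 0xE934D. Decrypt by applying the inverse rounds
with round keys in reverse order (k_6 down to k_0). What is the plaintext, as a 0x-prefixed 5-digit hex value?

s_0 = ciphertext = 0xE934D
s_1 = InvRound(s_0, k_6) = 0x22A73
s_2 = InvRound(s_1, k_5) = 0xDE7CB
s_3 = InvRound(s_2, k_4) = 0x4832C
s_4 = InvRound(s_3, k_3) = 0x8BF53
s_5 = InvRound(s_4, k_2) = 0xC0268
s_6 = InvRound(s_5, k_1) = 0xD3F52
s_7 = InvRound(s_6, k_0) = 0xC373B

0xC373B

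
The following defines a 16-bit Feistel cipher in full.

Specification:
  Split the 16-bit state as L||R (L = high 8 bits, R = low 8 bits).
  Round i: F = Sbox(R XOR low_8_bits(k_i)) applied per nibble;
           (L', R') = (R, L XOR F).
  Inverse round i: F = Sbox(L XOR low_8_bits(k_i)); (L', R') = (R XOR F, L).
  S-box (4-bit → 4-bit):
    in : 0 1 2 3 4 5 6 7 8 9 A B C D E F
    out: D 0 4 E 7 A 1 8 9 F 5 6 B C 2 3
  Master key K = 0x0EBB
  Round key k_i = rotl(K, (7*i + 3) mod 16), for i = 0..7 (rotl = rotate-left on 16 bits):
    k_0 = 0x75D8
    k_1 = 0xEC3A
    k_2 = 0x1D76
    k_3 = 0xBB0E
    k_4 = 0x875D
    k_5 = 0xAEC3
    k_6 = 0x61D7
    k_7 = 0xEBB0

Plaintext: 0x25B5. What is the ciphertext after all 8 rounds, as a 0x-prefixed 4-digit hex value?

0x9325

s_0 = plaintext = 0x25B5
s_1 = Round(s_0, k_0) = 0xB539
s_2 = Round(s_1, k_1) = 0x396B
s_3 = Round(s_2, k_2) = 0x6B35
s_4 = Round(s_3, k_3) = 0x358D
s_5 = Round(s_4, k_4) = 0x8DF8
s_6 = Round(s_5, k_5) = 0xF86B
s_7 = Round(s_6, k_6) = 0x6B93
s_8 = Round(s_7, k_7) = 0x9325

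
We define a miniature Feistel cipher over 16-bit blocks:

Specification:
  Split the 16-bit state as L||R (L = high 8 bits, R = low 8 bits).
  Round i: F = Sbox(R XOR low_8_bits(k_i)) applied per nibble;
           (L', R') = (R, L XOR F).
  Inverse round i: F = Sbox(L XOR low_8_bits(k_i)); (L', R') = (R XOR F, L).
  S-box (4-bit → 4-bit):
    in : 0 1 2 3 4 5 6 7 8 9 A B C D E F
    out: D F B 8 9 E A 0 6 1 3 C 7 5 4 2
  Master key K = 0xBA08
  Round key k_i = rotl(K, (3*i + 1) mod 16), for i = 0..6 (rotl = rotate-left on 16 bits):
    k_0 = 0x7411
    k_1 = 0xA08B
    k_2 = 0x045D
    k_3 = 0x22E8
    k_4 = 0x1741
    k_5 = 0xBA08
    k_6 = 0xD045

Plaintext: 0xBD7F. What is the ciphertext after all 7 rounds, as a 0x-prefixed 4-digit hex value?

0xD334

s_0 = plaintext = 0xBD7F
s_1 = Round(s_0, k_0) = 0x7F19
s_2 = Round(s_1, k_1) = 0x1964
s_3 = Round(s_2, k_2) = 0x6498
s_4 = Round(s_3, k_3) = 0x9869
s_5 = Round(s_4, k_4) = 0x692E
s_6 = Round(s_5, k_5) = 0x2ED3
s_7 = Round(s_6, k_6) = 0xD334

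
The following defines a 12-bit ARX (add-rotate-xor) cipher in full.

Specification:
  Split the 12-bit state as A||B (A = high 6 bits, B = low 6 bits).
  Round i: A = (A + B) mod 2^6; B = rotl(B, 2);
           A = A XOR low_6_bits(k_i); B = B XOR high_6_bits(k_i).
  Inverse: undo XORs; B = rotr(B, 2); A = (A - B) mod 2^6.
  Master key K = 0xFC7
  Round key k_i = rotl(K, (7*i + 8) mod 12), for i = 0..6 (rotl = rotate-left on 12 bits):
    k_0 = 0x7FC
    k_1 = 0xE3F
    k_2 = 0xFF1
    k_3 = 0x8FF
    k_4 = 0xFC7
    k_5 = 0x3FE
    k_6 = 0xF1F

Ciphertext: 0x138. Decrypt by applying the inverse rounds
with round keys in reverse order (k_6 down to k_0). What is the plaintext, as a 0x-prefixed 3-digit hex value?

0x2E2

s_0 = ciphertext = 0x138
s_1 = InvRound(s_0, k_6) = 0x681
s_2 = InvRound(s_1, k_5) = 0x063
s_3 = InvRound(s_2, k_4) = 0xFC7
s_4 = InvRound(s_3, k_3) = 0xDC9
s_5 = InvRound(s_4, k_2) = 0x66D
s_6 = InvRound(s_5, k_1) = 0x455
s_7 = InvRound(s_6, k_0) = 0x2E2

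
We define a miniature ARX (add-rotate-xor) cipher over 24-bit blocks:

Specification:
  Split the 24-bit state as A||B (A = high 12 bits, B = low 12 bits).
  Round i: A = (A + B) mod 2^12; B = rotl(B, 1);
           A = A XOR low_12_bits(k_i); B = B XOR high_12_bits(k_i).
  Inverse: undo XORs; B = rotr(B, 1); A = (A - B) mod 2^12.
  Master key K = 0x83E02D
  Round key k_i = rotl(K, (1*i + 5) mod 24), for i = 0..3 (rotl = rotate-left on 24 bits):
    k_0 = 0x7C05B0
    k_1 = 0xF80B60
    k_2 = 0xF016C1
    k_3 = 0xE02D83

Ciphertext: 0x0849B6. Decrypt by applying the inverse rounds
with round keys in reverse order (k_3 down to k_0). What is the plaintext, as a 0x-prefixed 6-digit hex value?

0xCFE79B

s_0 = ciphertext = 0x0849B6
s_1 = InvRound(s_0, k_3) = 0x92D3DA
s_2 = InvRound(s_1, k_2) = 0x17FE6D
s_3 = InvRound(s_2, k_1) = 0x1298F6
s_4 = InvRound(s_3, k_0) = 0xCFE79B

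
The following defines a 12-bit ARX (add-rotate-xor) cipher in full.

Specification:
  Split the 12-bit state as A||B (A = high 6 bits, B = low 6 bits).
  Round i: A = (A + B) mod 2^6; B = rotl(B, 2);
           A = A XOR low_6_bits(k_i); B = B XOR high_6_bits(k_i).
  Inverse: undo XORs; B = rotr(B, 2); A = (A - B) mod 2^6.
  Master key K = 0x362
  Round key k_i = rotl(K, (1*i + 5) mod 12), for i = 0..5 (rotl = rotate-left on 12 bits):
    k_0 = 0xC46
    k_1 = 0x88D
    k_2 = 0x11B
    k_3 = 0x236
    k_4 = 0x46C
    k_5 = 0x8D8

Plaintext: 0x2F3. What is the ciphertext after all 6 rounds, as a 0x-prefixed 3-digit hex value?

s_0 = plaintext = 0x2F3
s_1 = Round(s_0, k_0) = 0xE3E
s_2 = Round(s_1, k_1) = 0xED9
s_3 = Round(s_2, k_2) = 0x3E1
s_4 = Round(s_3, k_3) = 0x18E
s_5 = Round(s_4, k_4) = 0xE29
s_6 = Round(s_5, k_5) = 0xE45

0xE45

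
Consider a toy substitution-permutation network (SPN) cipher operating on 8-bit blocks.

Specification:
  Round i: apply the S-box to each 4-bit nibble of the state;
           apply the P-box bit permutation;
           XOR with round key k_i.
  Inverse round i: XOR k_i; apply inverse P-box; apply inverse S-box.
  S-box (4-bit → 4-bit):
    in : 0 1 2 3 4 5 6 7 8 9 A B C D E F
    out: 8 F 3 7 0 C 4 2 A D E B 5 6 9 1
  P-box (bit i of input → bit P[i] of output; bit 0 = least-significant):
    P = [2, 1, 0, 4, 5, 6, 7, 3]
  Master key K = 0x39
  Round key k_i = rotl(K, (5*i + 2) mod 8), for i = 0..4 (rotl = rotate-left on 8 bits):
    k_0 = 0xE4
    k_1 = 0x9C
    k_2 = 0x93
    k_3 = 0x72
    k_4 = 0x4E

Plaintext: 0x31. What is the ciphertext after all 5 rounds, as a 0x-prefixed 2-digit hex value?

s_0 = plaintext = 0x31
s_1 = Round(s_0, k_0) = 0x13
s_2 = Round(s_1, k_1) = 0x73
s_3 = Round(s_2, k_2) = 0xD4
s_4 = Round(s_3, k_3) = 0xB2
s_5 = Round(s_4, k_4) = 0x20

0x20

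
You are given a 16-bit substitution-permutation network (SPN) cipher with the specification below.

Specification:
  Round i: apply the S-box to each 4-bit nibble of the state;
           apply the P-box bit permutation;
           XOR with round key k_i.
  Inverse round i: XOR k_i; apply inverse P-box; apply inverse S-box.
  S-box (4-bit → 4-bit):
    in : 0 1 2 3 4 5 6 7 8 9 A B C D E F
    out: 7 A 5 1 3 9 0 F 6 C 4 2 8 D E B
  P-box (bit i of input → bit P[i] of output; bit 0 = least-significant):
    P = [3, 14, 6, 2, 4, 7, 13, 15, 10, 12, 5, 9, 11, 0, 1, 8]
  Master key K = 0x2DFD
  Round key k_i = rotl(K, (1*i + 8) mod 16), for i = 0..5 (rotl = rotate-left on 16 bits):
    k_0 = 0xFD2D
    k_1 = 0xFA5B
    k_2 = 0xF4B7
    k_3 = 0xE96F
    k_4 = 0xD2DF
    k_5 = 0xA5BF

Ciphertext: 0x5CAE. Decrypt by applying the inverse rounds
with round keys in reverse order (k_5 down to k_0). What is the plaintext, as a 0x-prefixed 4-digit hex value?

s_0 = ciphertext = 0x5CAE
s_1 = InvRound(s_0, k_5) = 0xFBDB
s_2 = InvRound(s_1, k_4) = 0x56AC
s_3 = InvRound(s_2, k_3) = 0x7FEA
s_4 = InvRound(s_3, k_2) = 0xFC5D
s_5 = InvRound(s_4, k_1) = 0xA56C
s_6 = InvRound(s_5, k_0) = 0x4B68

0x4B68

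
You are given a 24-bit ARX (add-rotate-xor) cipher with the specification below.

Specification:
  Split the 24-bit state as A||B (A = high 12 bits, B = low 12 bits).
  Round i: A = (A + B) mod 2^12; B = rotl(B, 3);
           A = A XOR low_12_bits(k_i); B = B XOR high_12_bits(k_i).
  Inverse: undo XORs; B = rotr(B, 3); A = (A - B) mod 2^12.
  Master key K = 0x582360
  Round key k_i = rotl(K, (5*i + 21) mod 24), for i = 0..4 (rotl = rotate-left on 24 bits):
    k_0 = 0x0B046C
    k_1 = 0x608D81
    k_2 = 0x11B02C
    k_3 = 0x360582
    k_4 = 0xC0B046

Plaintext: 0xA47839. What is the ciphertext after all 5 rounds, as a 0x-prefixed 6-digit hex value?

s_0 = plaintext = 0xA47839
s_1 = Round(s_0, k_0) = 0x6EC17C
s_2 = Round(s_1, k_1) = 0x5E9DE8
s_3 = Round(s_2, k_2) = 0x3FDE5D
s_4 = Round(s_3, k_3) = 0x7D818F
s_5 = Round(s_4, k_4) = 0x921073

0x921073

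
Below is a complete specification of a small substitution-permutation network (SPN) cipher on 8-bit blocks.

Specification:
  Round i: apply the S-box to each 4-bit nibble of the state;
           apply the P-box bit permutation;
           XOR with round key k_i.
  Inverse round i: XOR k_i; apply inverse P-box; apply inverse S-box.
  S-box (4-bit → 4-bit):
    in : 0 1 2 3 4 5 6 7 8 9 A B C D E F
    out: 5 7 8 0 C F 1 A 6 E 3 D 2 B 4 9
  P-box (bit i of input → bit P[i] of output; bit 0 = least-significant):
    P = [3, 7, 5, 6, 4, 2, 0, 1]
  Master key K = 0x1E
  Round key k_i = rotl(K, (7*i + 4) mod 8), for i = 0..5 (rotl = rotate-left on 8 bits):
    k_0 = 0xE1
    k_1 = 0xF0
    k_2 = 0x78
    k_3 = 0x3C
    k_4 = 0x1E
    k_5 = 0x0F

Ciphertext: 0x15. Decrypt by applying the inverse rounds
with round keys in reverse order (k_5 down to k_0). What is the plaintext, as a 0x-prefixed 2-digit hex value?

0xE7

s_0 = ciphertext = 0x15
s_1 = InvRound(s_0, k_5) = 0xF6
s_2 = InvRound(s_1, k_4) = 0x35
s_3 = InvRound(s_2, k_3) = 0xE6
s_4 = InvRound(s_3, k_2) = 0xDA
s_5 = InvRound(s_4, k_1) = 0x20
s_6 = InvRound(s_5, k_0) = 0xE7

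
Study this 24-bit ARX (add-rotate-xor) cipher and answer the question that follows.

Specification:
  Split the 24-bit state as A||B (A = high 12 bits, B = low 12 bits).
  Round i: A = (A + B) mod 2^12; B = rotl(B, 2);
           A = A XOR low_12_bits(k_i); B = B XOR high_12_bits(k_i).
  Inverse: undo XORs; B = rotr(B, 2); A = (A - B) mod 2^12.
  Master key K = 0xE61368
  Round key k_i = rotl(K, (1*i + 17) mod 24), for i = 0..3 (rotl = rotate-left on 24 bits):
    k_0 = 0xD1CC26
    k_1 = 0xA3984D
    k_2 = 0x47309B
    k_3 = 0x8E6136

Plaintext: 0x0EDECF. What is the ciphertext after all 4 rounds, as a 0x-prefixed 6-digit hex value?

0x3D4269

s_0 = plaintext = 0x0EDECF
s_1 = Round(s_0, k_0) = 0x39A623
s_2 = Round(s_1, k_1) = 0x1F02B4
s_3 = Round(s_2, k_2) = 0x43FEA3
s_4 = Round(s_3, k_3) = 0x3D4269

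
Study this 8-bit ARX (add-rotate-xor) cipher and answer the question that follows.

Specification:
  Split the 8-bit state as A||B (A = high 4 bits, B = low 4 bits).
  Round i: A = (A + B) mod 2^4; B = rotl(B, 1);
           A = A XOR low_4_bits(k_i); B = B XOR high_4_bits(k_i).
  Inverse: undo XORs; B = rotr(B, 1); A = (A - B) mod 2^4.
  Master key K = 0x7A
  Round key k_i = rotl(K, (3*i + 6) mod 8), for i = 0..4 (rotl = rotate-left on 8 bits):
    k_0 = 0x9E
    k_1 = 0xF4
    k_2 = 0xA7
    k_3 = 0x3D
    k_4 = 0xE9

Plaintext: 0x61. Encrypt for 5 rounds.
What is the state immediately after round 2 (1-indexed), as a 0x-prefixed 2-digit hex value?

s_0 = plaintext = 0x61
s_1 = Round(s_0, k_0) = 0x9B
s_2 = Round(s_1, k_1) = 0x08
s_3 = Round(s_2, k_2) = 0xFB
s_4 = Round(s_3, k_3) = 0x74
s_5 = Round(s_4, k_4) = 0x26

0x08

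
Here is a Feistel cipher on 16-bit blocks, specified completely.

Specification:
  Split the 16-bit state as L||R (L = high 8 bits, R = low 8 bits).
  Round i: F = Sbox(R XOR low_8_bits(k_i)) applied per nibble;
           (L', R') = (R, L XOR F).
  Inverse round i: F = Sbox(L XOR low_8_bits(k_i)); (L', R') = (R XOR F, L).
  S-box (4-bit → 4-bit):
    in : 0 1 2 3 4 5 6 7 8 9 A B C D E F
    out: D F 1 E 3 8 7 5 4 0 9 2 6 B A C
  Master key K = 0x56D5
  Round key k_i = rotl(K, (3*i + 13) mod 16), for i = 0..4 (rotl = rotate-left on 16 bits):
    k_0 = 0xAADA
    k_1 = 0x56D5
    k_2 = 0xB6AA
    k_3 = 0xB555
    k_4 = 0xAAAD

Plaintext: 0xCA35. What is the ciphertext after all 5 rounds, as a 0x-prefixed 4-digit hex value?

s_0 = plaintext = 0xCA35
s_1 = Round(s_0, k_0) = 0x3566
s_2 = Round(s_1, k_1) = 0x661B
s_3 = Round(s_2, k_2) = 0x1B49
s_4 = Round(s_3, k_3) = 0x49ED
s_5 = Round(s_4, k_4) = 0xED74

0xED74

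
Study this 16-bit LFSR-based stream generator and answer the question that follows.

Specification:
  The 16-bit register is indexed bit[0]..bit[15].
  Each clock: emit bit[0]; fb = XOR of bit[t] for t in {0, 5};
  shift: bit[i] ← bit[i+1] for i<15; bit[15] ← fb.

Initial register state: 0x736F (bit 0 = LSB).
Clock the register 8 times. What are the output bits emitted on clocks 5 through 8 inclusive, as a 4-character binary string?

0110

reg_0 = 0x736F
clock 1: out=1, reg = 0x39B7
clock 2: out=1, reg = 0x1CDB
clock 3: out=1, reg = 0x8E6D
clock 4: out=1, reg = 0x4736
clock 5: out=0, reg = 0xA39B
clock 6: out=1, reg = 0xD1CD
clock 7: out=1, reg = 0xE8E6
clock 8: out=0, reg = 0xF473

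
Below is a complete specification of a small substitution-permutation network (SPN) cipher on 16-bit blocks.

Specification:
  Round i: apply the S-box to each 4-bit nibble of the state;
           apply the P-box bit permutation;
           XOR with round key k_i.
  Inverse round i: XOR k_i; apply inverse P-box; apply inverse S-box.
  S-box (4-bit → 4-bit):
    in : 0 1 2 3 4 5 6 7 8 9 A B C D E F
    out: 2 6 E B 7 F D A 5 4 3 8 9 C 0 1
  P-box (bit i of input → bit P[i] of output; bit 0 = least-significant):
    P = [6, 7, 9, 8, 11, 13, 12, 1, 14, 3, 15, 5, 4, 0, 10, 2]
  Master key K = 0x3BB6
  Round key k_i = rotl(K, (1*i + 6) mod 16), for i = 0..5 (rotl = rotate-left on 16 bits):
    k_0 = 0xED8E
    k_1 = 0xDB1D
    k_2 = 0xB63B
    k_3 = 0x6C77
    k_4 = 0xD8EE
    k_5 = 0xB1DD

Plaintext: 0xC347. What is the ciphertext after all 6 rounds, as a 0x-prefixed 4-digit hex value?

0x207B

s_0 = plaintext = 0xC347
s_1 = Round(s_0, k_0) = 0x9432
s_2 = Round(s_1, k_1) = 0x3497
s_3 = Round(s_2, k_2) = 0x67A6
s_4 = Round(s_3, k_3) = 0x430B
s_5 = Round(s_4, k_4) = 0xBDD7
s_6 = Round(s_5, k_5) = 0x207B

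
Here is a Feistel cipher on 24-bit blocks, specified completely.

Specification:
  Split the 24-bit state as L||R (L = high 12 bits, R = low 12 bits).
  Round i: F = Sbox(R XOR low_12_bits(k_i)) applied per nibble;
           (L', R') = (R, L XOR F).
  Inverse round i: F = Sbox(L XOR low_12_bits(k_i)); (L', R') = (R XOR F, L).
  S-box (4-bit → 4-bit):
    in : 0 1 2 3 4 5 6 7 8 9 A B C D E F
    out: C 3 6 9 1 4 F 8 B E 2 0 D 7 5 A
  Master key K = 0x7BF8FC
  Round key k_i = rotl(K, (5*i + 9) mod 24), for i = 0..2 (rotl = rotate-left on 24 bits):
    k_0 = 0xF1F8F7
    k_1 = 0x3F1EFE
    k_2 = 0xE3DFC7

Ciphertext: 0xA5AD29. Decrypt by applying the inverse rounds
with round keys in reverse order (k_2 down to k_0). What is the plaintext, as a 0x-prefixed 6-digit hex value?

s_0 = ciphertext = 0xA5AD29
s_1 = InvRound(s_0, k_2) = 0x9CEA5A
s_2 = InvRound(s_1, k_1) = 0x2C69CE
s_3 = InvRound(s_2, k_0) = 0xB5D2C6

0xB5D2C6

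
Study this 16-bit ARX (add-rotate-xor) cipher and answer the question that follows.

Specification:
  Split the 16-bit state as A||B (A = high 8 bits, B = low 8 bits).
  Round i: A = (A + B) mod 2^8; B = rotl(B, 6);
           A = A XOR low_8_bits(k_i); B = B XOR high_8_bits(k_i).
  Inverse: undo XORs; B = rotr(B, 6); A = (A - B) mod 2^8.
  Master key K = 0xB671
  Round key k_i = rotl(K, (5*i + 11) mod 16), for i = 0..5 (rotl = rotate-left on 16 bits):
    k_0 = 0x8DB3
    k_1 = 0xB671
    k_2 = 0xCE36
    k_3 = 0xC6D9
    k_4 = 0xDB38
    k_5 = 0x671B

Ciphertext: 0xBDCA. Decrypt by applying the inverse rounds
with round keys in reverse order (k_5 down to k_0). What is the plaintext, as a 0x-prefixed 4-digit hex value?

0xBA9D

s_0 = ciphertext = 0xBDCA
s_1 = InvRound(s_0, k_5) = 0xF0B6
s_2 = InvRound(s_1, k_4) = 0x13B5
s_3 = InvRound(s_2, k_3) = 0xFDCD
s_4 = InvRound(s_3, k_2) = 0xBF0C
s_5 = InvRound(s_4, k_1) = 0xE4EA
s_6 = InvRound(s_5, k_0) = 0xBA9D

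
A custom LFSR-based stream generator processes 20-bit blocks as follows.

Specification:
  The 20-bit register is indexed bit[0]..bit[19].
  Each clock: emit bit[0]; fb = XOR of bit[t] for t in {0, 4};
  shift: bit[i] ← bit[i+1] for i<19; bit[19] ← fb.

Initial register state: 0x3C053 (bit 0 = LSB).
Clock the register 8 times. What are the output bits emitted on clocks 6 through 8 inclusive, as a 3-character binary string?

reg_0 = 0x3C053
clock 1: out=1, reg = 0x1E029
clock 2: out=1, reg = 0x8F014
clock 3: out=0, reg = 0xC780A
clock 4: out=0, reg = 0x63C05
clock 5: out=1, reg = 0xB1E02
clock 6: out=0, reg = 0x58F01
clock 7: out=1, reg = 0xAC780
clock 8: out=0, reg = 0x563C0

010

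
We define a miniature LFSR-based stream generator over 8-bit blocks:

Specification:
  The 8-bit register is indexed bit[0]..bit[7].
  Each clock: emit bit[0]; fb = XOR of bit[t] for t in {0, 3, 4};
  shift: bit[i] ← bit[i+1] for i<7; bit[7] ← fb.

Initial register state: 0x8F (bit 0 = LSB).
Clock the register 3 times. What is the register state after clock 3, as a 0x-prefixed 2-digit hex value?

reg_0 = 0x8F
clock 1: out=1, reg = 0x47
clock 2: out=1, reg = 0xA3
clock 3: out=1, reg = 0xD1

0xD1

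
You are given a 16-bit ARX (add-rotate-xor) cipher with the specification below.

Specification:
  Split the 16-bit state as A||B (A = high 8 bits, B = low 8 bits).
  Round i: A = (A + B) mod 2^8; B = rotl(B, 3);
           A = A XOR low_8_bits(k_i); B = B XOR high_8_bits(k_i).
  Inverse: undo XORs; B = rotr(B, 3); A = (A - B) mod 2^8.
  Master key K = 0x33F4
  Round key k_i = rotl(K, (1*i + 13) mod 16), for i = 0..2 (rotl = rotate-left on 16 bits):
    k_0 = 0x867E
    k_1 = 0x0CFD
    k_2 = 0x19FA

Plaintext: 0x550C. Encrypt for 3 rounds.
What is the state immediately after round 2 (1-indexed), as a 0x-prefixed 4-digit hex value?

0xF83B

s_0 = plaintext = 0x550C
s_1 = Round(s_0, k_0) = 0x1FE6
s_2 = Round(s_1, k_1) = 0xF83B
s_3 = Round(s_2, k_2) = 0xC9C0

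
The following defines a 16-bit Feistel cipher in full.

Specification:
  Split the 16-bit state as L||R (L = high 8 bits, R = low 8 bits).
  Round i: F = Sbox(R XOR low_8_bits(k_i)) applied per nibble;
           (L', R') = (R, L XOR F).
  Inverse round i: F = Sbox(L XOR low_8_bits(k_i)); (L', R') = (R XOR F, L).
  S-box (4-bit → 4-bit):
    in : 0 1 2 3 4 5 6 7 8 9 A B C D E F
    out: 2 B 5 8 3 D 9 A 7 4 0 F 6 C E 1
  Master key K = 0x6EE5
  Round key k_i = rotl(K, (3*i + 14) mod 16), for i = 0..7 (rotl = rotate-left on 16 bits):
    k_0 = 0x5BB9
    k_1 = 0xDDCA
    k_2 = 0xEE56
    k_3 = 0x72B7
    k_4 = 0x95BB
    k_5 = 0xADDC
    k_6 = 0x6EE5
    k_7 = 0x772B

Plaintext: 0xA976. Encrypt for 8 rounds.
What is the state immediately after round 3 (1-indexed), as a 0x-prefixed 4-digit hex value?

s_0 = plaintext = 0xA976
s_1 = Round(s_0, k_0) = 0x76C8
s_2 = Round(s_1, k_1) = 0xC853
s_3 = Round(s_2, k_2) = 0x53E5
s_4 = Round(s_3, k_3) = 0xE586
s_5 = Round(s_4, k_4) = 0x8669
s_6 = Round(s_5, k_5) = 0x697B
s_7 = Round(s_6, k_6) = 0x7B27
s_8 = Round(s_7, k_7) = 0x275D

0x53E5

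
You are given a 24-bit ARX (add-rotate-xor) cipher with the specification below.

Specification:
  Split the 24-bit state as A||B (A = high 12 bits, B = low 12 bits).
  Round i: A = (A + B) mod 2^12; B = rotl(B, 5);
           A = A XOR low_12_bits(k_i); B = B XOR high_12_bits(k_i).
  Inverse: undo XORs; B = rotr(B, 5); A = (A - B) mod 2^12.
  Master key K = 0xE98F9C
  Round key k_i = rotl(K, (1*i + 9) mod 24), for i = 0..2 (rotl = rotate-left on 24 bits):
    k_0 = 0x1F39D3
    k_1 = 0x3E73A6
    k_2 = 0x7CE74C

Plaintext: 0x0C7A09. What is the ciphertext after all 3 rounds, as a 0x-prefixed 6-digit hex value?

0xC3E718

s_0 = plaintext = 0x0C7A09
s_1 = Round(s_0, k_0) = 0x3030C7
s_2 = Round(s_1, k_1) = 0x06CB06
s_3 = Round(s_2, k_2) = 0xC3E718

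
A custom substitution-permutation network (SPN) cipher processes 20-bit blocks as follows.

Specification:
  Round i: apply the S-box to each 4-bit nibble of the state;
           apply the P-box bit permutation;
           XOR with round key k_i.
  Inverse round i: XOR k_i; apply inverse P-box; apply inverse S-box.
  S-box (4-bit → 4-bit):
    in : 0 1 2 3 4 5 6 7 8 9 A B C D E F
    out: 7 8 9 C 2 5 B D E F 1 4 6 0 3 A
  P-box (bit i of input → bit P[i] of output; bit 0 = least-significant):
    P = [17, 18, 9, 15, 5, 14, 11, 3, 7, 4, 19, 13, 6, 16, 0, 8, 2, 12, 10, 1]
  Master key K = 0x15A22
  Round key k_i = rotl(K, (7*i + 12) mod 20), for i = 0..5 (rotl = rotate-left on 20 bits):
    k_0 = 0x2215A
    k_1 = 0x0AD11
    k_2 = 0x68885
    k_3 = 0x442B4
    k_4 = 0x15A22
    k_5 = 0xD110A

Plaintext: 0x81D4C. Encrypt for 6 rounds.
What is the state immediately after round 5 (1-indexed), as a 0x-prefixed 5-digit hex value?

0x7894F

s_0 = plaintext = 0x81D4C
s_1 = Round(s_0, k_0) = 0x67658
s_2 = Round(s_1, k_1) = 0x416E6
s_3 = Round(s_2, k_2) = 0x07935
s_4 = Round(s_3, k_3) = 0xE7D69
s_5 = Round(s_4, k_4) = 0x7894F
s_6 = Round(s_5, k_5) = 0x0F49D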